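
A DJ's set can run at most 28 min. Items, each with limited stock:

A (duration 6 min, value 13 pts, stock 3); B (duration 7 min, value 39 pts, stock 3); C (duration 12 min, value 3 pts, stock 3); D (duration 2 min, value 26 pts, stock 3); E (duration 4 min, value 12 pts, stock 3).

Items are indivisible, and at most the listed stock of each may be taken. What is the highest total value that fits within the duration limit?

195 pts

Top feasible selections:
- 3×B + 3×D: duration 27, value 195
- 2×B + 3×D + 2×E: duration 28, value 180
Best: 195 pts.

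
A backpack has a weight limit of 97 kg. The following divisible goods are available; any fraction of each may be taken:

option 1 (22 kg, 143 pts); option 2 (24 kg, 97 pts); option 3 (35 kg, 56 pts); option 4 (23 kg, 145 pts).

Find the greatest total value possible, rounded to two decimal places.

Take in order of value per unit:
- option 1 (143/22 per unit): all 22 → value 143, running total 143.00
- option 4 (145/23 per unit): all 23 → value 145, running total 288.00
- option 2 (97/24 per unit): all 24 → value 97, running total 385.00
- option 3 (56/35 per unit): 28 of 35 → value 28×56/35 = 44.8000, running total 429.80
Total 429.80.

429.80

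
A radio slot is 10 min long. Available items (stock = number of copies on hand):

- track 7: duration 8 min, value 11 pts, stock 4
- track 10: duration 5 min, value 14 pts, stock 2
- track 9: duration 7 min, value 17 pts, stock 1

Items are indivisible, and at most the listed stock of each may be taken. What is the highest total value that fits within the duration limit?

Top feasible selections:
- 2×track 10: duration 10, value 28
- 1×track 9: duration 7, value 17
- 1×track 10: duration 5, value 14
- 1×track 7: duration 8, value 11
Best: 28 pts.

28 pts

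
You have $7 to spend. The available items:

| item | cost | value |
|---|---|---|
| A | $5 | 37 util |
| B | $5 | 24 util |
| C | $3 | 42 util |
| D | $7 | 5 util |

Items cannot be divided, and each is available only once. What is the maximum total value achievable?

42 util

This is a 0/1 knapsack; check combinations near the capacity.
- C: cost 3, value 42
- A: cost 5, value 37
- B: cost 5, value 24
- D: cost 7, value 5
Best: 42 util.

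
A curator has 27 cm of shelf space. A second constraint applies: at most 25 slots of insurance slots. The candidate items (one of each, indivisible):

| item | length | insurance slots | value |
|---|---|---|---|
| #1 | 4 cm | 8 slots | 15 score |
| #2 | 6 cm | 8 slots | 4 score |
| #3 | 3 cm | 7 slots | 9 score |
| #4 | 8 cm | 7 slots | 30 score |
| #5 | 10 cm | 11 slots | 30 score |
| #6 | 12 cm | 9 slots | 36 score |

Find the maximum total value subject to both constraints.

81 score

Feasible sets respecting both limits:
- #1+#4+#6: length 24, insurance slots 24, value 81
- #3+#4+#6: length 23, insurance slots 23, value 75
- #2+#4+#6: length 26, insurance slots 24, value 70
- #3+#4+#5: length 21, insurance slots 25, value 69
Best: 81 score.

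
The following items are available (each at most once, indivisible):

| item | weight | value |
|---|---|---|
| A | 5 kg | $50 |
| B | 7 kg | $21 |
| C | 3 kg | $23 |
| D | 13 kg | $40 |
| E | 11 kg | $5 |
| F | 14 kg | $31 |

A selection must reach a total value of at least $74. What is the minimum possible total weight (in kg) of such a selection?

Subsets with value ≥ 74, sorted by total weight:
- A+B+C: weight 15, value 94
- A+D: weight 18, value 90
- A+F: weight 19, value 81
- A+C+E: weight 19, value 78
Minimum weight: 15 kg.

15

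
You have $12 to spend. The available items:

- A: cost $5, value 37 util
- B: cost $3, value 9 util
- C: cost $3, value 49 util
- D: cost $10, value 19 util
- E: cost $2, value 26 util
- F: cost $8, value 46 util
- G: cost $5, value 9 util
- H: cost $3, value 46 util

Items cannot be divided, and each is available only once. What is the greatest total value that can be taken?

132 util

Check high-value combinations within $12:
- A+C+H: cost 5+3+3=11, value 37+49+46=132
- B+C+E+H: cost 3+3+2+3=11, value 9+49+26+46=130
- C+E+H: cost 3+2+3=8, value 49+26+46=121
Best: 132 util.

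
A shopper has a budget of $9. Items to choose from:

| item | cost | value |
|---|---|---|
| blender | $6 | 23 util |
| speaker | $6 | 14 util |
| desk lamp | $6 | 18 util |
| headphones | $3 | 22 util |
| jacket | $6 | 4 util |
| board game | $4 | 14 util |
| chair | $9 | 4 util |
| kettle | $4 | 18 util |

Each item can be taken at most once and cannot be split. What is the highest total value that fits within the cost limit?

Check high-value combinations within $9:
- blender+headphones: cost 6+3=9, value 23+22=45
- headphones+kettle: cost 3+4=7, value 22+18=40
- desk lamp+headphones: cost 6+3=9, value 18+22=40
- headphones+board game: cost 3+4=7, value 22+14=36
Best: 45 util.

45 util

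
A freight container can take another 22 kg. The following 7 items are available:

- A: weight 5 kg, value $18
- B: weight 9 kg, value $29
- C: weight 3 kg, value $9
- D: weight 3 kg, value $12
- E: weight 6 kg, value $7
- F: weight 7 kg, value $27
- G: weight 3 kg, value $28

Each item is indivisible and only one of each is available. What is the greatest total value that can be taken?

$96

This is a 0/1 knapsack; check combinations near the capacity.
- B+D+F+G: weight 9+3+7+3=22, value 29+12+27+28=96
- A+C+D+F+G: weight 5+3+3+7+3=21, value 18+9+12+27+28=94
- B+C+F+G: weight 9+3+7+3=22, value 29+9+27+28=93
Best: $96.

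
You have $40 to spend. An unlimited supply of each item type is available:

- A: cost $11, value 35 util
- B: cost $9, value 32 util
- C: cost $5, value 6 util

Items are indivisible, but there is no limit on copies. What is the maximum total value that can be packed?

134 util

Best value-per-unit is B at 32/9; filling with it alone gives 4×32 = 128.
Optimal mix: 2×A + 2×B → cost 40, value 134.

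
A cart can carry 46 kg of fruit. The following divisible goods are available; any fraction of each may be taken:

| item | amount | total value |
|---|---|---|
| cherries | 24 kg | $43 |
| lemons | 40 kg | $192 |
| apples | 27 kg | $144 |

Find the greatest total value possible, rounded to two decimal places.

235.20

Take in order of value per unit:
- apples (144/27 per unit): all 27 → value 144, running total 144.00
- lemons (192/40 per unit): 19 of 40 → value 19×192/40 = 91.2000, running total 235.20
Total 235.20.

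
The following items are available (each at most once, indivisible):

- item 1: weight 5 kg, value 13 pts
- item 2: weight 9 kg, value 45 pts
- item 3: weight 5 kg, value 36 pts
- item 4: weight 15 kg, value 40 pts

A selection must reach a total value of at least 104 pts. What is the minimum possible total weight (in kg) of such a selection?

29

Subsets with value ≥ 104, sorted by total weight:
- item 2+item 3+item 4: weight 29, value 121
- item 1+item 2+item 3+item 4: weight 34, value 134
Minimum weight: 29 kg.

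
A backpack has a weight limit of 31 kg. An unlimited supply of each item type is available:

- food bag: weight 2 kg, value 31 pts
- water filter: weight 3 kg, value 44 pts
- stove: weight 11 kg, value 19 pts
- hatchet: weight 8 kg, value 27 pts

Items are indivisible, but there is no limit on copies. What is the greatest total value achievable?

478 pts

Best value-per-unit is food bag at 31/2; filling with it alone gives 15×31 = 465.
Optimal mix: 14×food bag + 1×water filter → weight 31, value 478.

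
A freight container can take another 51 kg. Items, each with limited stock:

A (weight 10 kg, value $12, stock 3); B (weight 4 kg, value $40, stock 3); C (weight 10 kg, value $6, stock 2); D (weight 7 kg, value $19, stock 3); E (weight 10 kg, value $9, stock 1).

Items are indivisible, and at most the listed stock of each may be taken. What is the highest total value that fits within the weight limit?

$189

Top feasible selections:
- 1×A + 3×B + 3×D: weight 43, value 189
- 3×B + 3×D + 1×E: weight 43, value 186
- 3×B + 1×C + 3×D: weight 43, value 183
- 2×A + 3×B + 2×D: weight 46, value 182
Best: $189.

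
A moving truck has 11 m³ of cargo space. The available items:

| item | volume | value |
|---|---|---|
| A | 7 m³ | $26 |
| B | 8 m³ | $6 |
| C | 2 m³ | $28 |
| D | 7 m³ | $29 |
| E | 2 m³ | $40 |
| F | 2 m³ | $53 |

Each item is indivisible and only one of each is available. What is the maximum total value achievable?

Check high-value combinations within 11 m³:
- D+E+F: volume 7+2+2=11, value 29+40+53=122
- C+E+F: volume 2+2+2=6, value 28+40+53=121
- A+E+F: volume 7+2+2=11, value 26+40+53=119
- C+D+F: volume 2+7+2=11, value 28+29+53=110
Best: $122.

$122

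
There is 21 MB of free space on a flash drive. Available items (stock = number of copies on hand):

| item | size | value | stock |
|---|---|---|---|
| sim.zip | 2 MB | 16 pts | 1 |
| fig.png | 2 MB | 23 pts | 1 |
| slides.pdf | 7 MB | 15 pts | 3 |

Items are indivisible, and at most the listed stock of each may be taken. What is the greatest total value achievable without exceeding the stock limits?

Top feasible selections:
- 1×sim.zip + 1×fig.png + 2×slides.pdf: size 18, value 69
- 1×sim.zip + 1×fig.png + 1×slides.pdf: size 11, value 54
- 1×fig.png + 2×slides.pdf: size 16, value 53
- 1×sim.zip + 2×slides.pdf: size 16, value 46
Best: 69 pts.

69 pts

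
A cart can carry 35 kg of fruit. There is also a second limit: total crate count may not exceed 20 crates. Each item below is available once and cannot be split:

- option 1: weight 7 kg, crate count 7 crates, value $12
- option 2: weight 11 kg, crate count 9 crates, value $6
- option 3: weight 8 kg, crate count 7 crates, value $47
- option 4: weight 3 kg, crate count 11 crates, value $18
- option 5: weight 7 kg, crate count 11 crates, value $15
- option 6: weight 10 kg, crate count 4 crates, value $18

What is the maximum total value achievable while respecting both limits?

$77

Feasible sets respecting both limits:
- option 1+option 3+option 6: weight 25, crate count 18, value 77
- option 2+option 3+option 6: weight 29, crate count 20, value 71
- option 3+option 4: weight 11, crate count 18, value 65
- option 3+option 6: weight 18, crate count 11, value 65
Best: $77.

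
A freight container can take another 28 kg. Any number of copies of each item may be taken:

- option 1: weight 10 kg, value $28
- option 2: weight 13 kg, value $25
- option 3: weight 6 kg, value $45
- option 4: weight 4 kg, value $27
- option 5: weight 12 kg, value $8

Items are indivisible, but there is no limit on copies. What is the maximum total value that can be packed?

$207

Best value-per-unit is option 3 at 45/6; filling with it alone gives 4×45 = 180.
Optimal mix: 4×option 3 + 1×option 4 → weight 28, value 207.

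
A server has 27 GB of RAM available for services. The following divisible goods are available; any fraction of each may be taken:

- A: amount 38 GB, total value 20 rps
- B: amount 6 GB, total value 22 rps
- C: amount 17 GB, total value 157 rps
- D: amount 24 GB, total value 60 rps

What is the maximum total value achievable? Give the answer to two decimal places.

189.00

Take in order of value per unit:
- C (157/17 per unit): all 17 → value 157, running total 157.00
- B (22/6 per unit): all 6 → value 22, running total 179.00
- D (60/24 per unit): 4 of 24 → value 4×60/24 = 10.0000, running total 189.00
Total 189.00.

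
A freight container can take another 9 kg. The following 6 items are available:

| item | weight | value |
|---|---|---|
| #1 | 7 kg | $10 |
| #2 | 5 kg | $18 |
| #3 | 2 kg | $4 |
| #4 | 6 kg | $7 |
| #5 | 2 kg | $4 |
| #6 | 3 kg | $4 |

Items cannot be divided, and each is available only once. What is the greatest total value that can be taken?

$26

Check high-value combinations within 9 kg:
- #2+#3+#5: weight 5+2+2=9, value 18+4+4=26
- #2+#3: weight 5+2=7, value 18+4=22
- #2+#5: weight 5+2=7, value 18+4=22
- #2+#6: weight 5+3=8, value 18+4=22
- #2: weight 5, value 18
Best: $26.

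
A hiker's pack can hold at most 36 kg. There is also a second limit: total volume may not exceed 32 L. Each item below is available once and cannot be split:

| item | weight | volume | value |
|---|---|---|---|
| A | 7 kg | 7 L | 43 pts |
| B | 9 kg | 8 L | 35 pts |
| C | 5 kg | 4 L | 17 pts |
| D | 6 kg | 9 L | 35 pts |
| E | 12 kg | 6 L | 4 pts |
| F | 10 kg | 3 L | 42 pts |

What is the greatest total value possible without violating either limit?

155 pts

Feasible sets respecting both limits:
- A+B+D+F: weight 32, volume 27, value 155
- A+B+C+F: weight 31, volume 22, value 137
- A+C+D+F: weight 28, volume 23, value 137
Best: 155 pts.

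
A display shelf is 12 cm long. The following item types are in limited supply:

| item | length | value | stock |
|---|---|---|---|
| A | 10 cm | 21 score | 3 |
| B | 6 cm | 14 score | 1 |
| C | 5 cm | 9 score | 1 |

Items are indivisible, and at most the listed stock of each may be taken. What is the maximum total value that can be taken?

Best selections within length 12 and stock limits:
- 1×B + 1×C: length 11, value 23
- 1×A: length 10, value 21
- 1×B: length 6, value 14
Best: 23 score.

23 score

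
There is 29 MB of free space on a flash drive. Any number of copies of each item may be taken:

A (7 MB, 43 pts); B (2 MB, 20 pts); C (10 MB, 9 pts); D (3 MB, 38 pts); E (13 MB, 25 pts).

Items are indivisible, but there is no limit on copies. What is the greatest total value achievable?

Best value-per-unit is D at 38/3; filling with it alone gives 9×38 = 342.
Optimal mix: 1×B + 9×D → size 29, value 362.

362 pts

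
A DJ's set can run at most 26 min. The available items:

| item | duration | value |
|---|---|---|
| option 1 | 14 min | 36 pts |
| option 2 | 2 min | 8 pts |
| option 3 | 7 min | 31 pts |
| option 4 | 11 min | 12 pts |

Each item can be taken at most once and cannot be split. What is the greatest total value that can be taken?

75 pts

Check high-value combinations within 26 min:
- option 1+option 2+option 3: duration 14+2+7=23, value 36+8+31=75
- option 1+option 3: duration 14+7=21, value 36+31=67
- option 2+option 3+option 4: duration 2+7+11=20, value 8+31+12=51
- option 1+option 4: duration 14+11=25, value 36+12=48
Best: 75 pts.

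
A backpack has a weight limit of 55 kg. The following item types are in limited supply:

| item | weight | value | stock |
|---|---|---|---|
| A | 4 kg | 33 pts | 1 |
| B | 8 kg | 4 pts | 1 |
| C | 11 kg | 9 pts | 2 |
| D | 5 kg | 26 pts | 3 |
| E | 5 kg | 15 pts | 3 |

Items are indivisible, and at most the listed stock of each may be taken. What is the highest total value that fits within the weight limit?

Best selections within weight 55 and stock limits:
- 1×A + 1×B + 1×C + 3×D + 3×E: weight 53, value 169
- 1×A + 1×C + 3×D + 3×E: weight 45, value 165
- 1×A + 1×B + 3×D + 3×E: weight 42, value 160
Best: 169 pts.

169 pts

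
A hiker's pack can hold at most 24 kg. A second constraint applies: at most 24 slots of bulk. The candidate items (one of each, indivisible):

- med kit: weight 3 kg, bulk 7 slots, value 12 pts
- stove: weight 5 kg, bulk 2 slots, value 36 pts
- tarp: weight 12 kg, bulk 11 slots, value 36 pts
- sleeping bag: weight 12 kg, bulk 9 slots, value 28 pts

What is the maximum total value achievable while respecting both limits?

84 pts

Feasible sets respecting both limits:
- med kit+stove+tarp: weight 20, bulk 20, value 84
- med kit+stove+sleeping bag: weight 20, bulk 18, value 76
- stove+tarp: weight 17, bulk 13, value 72
- stove+sleeping bag: weight 17, bulk 11, value 64
Best: 84 pts.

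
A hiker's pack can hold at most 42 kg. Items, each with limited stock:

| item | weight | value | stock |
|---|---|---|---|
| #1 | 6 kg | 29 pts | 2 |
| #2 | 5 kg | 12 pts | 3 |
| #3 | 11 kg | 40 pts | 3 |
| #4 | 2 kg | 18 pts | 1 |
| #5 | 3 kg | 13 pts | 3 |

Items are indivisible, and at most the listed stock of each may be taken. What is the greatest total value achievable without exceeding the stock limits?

182 pts

Top feasible selections:
- 2×#1 + 2×#3 + 1×#4 + 2×#5: weight 42, value 182
- 2×#1 + 2×#3 + 1×#4 + 1×#5: weight 39, value 169
- 2×#1 + 1×#2 + 2×#3 + 1×#4: weight 41, value 168
Best: 182 pts.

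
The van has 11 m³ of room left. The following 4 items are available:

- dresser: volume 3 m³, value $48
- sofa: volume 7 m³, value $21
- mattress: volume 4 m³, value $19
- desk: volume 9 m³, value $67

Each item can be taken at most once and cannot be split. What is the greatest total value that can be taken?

Check high-value combinations within 11 m³:
- dresser+sofa: volume 3+7=10, value 48+21=69
- dresser+mattress: volume 3+4=7, value 48+19=67
- desk: volume 9, value 67
- dresser: volume 3, value 48
Best: $69.

$69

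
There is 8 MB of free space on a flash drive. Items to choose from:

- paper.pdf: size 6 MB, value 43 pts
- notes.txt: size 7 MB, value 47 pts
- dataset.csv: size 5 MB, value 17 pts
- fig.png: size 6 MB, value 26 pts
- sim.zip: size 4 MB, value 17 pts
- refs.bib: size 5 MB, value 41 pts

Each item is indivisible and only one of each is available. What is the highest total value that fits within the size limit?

47 pts

Check high-value combinations within 8 MB:
- notes.txt: size 7, value 47
- paper.pdf: size 6, value 43
- refs.bib: size 5, value 41
- fig.png: size 6, value 26
- sim.zip: size 4, value 17
Best: 47 pts.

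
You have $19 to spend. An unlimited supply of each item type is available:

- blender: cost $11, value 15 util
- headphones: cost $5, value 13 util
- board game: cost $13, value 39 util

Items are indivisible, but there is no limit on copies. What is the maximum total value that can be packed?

52 util

Best value-per-unit is board game at 39/13; filling with it alone gives 1×39 = 39.
Optimal mix: 1×headphones + 1×board game → cost 18, value 52.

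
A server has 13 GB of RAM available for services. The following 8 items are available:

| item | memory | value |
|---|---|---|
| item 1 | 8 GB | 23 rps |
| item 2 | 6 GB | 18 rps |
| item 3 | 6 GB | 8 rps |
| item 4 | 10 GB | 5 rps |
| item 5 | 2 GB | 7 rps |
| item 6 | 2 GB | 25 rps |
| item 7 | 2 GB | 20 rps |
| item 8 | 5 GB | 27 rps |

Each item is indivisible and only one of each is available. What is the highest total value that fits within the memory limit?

Check high-value combinations within 13 GB:
- item 5+item 6+item 7+item 8: memory 2+2+2+5=11, value 7+25+20+27=79
- item 6+item 7+item 8: memory 2+2+5=9, value 25+20+27=72
- item 2+item 5+item 6+item 7: memory 6+2+2+2=12, value 18+7+25+20=70
- item 2+item 6+item 8: memory 6+2+5=13, value 18+25+27=70
Best: 79 rps.

79 rps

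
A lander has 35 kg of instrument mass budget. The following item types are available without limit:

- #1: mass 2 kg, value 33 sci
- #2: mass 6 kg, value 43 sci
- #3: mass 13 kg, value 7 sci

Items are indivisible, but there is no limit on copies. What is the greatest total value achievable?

Best value-per-unit is #1 at 33/2, and filling with it alone uses mass 17×2=34. No mix of the others beats 17×33 = 561.

561 sci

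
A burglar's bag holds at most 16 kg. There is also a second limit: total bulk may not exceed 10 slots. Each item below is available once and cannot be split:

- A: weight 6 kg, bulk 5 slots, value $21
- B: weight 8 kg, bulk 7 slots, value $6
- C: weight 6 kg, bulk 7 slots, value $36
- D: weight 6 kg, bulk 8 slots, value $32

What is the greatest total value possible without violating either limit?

Feasible sets respecting both limits:
- C: weight 6, bulk 7, value 36
- D: weight 6, bulk 8, value 32
- A: weight 6, bulk 5, value 21
Best: $36.

$36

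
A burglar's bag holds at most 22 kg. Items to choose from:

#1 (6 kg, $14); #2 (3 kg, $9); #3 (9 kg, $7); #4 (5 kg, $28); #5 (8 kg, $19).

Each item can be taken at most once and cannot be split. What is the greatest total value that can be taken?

Check high-value combinations within 22 kg:
- #1+#2+#4+#5: weight 6+3+5+8=22, value 14+9+28+19=70
- #1+#4+#5: weight 6+5+8=19, value 14+28+19=61
- #2+#4+#5: weight 3+5+8=16, value 9+28+19=56
Best: $70.

$70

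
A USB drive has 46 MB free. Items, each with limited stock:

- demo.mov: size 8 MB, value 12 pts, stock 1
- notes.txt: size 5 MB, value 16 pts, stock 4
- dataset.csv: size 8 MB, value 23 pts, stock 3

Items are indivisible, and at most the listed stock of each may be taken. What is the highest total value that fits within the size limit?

Best selections within size 46 and stock limits:
- 4×notes.txt + 3×dataset.csv: size 44, value 133
- 1×demo.mov + 4×notes.txt + 2×dataset.csv: size 44, value 122
- 3×notes.txt + 3×dataset.csv: size 39, value 117
Best: 133 pts.

133 pts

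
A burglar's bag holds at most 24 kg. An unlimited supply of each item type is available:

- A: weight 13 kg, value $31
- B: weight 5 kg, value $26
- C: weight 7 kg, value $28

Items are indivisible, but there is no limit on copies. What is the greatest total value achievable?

$108

Best value-per-unit is B at 26/5; filling with it alone gives 4×26 = 104.
Optimal mix: 2×B + 2×C → weight 24, value 108.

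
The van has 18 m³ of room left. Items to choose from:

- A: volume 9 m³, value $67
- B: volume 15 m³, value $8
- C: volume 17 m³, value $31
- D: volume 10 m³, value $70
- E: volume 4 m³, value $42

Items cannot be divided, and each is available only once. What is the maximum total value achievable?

$112

Check high-value combinations within 18 m³:
- D+E: volume 10+4=14, value 70+42=112
- A+E: volume 9+4=13, value 67+42=109
- D: volume 10, value 70
- A: volume 9, value 67
- E: volume 4, value 42
Best: $112.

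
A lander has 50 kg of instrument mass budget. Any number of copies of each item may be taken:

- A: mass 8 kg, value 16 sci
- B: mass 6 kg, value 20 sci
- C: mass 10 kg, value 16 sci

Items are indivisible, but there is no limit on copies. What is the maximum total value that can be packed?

160 sci

Best value-per-unit is B at 20/6, and filling with it alone uses mass 8×6=48. No mix of the others beats 8×20 = 160.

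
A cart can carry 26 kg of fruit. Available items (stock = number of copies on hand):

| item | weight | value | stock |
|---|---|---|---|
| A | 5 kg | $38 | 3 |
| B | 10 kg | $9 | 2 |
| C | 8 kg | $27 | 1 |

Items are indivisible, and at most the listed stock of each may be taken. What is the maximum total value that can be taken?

$141

Best selections within weight 26 and stock limits:
- 3×A + 1×C: weight 23, value 141
- 3×A + 1×B: weight 25, value 123
Best: $141.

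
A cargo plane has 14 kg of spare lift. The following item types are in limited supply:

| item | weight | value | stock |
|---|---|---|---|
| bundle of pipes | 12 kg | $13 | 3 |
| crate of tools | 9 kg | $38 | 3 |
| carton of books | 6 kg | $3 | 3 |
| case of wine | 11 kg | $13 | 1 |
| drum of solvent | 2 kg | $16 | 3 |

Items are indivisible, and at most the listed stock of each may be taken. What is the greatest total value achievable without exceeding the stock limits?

Top feasible selections:
- 1×crate of tools + 2×drum of solvent: weight 13, value 70
- 1×crate of tools + 1×drum of solvent: weight 11, value 54
- 1×carton of books + 3×drum of solvent: weight 12, value 51
- 3×drum of solvent: weight 6, value 48
Best: $70.

$70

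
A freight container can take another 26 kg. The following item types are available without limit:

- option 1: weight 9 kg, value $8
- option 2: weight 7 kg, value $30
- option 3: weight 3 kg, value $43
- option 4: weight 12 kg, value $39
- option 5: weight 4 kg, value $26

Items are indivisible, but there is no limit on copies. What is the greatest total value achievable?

Best value-per-unit is option 3 at 43/3, and filling with it alone uses weight 8×3=24. No mix of the others beats 8×43 = 344.

$344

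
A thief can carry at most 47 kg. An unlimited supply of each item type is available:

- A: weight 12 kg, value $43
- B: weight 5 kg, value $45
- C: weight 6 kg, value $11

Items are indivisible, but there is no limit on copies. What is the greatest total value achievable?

Best value-per-unit is B at 45/5, and filling with it alone uses weight 9×5=45. No mix of the others beats 9×45 = 405.

$405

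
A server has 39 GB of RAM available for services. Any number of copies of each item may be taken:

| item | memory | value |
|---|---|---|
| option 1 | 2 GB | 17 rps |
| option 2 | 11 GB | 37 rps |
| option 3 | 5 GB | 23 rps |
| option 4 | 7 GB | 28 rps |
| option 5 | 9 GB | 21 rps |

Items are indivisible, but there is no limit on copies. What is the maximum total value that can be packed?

323 rps

Best value-per-unit is option 1 at 17/2, and filling with it alone uses memory 19×2=38. No mix of the others beats 19×17 = 323.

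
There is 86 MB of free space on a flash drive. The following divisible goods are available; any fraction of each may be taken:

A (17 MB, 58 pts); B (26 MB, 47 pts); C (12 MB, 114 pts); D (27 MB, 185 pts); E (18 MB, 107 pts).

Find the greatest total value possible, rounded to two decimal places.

Take in order of value per unit:
- C (114/12 per unit): all 12 → value 114, running total 114.00
- D (185/27 per unit): all 27 → value 185, running total 299.00
- E (107/18 per unit): all 18 → value 107, running total 406.00
- A (58/17 per unit): all 17 → value 58, running total 464.00
- B (47/26 per unit): 12 of 26 → value 12×47/26 = 21.6923, running total 485.69
Total 485.69.

485.69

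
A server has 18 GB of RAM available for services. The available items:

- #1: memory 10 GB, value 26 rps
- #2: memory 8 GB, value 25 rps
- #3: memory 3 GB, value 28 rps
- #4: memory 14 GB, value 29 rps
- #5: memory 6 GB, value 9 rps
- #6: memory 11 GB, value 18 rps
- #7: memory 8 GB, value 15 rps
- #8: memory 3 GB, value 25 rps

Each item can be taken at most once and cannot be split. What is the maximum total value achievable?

79 rps

Check high-value combinations within 18 GB:
- #1+#3+#8: memory 10+3+3=16, value 26+28+25=79
- #2+#3+#8: memory 8+3+3=14, value 25+28+25=78
- #3+#6+#8: memory 3+11+3=17, value 28+18+25=71
- #3+#7+#8: memory 3+8+3=14, value 28+15+25=68
Best: 79 rps.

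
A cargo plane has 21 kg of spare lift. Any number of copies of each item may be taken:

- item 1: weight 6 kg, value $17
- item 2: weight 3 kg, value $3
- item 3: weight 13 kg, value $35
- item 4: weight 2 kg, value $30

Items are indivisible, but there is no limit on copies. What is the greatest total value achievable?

$300

Best value-per-unit is item 4 at 30/2, and filling with it alone uses weight 10×2=20. No mix of the others beats 10×30 = 300.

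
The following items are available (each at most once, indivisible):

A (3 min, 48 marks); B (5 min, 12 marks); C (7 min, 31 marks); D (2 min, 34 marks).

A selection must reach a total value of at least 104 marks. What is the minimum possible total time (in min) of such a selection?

12

Subsets with value ≥ 104, sorted by total time:
- A+C+D: time 12, value 113
- A+B+C+D: time 17, value 125
Minimum time: 12 min.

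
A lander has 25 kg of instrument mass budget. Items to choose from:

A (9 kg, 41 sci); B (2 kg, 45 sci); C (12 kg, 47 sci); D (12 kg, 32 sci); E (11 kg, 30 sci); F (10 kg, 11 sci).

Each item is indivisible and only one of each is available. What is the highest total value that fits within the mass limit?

Check high-value combinations within 25 kg:
- A+B+C: mass 9+2+12=23, value 41+45+47=133
- B+C+E: mass 2+12+11=25, value 45+47+30=122
- A+B+D: mass 9+2+12=23, value 41+45+32=118
Best: 133 sci.

133 sci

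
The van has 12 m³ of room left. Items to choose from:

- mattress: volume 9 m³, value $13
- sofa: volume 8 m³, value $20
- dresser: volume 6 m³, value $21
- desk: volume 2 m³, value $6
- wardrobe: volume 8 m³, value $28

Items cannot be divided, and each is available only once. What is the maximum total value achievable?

$34

Check high-value combinations within 12 m³:
- desk+wardrobe: volume 2+8=10, value 6+28=34
- wardrobe: volume 8, value 28
- dresser+desk: volume 6+2=8, value 21+6=27
Best: $34.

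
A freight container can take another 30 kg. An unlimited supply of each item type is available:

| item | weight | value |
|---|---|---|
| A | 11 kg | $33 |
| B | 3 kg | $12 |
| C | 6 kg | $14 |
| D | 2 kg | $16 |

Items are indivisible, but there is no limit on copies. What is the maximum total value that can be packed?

Best value-per-unit is D at 16/2, and filling with it alone uses weight 15×2=30. No mix of the others beats 15×16 = 240.

$240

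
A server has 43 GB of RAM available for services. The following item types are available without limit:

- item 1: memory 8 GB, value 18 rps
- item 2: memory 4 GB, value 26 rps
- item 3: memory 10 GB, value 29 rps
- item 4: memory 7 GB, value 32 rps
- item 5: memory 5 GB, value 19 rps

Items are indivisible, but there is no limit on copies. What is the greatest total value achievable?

Best value-per-unit is item 2 at 26/4; filling with it alone gives 10×26 = 260.
Optimal mix: 9×item 2 + 1×item 4 → memory 43, value 266.

266 rps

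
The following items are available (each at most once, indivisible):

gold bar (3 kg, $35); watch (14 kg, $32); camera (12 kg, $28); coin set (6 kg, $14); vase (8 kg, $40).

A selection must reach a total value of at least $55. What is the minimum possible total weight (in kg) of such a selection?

11

Subsets with value ≥ 55, sorted by total weight:
- gold bar+vase: weight 11, value 75
- gold bar+camera: weight 15, value 63
Minimum weight: 11 kg.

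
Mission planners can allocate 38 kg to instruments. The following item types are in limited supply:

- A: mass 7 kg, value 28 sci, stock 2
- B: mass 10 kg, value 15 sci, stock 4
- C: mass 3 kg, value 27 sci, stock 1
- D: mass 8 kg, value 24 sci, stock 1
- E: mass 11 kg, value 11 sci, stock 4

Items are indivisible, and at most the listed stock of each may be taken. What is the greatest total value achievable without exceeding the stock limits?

Best selections within mass 38 and stock limits:
- 2×A + 1×B + 1×C + 1×D: mass 35, value 122
- 2×A + 1×C + 1×D + 1×E: mass 36, value 118
- 2×A + 2×B + 1×C: mass 37, value 113
- 1×A + 2×B + 1×C + 1×D: mass 38, value 109
Best: 122 sci.

122 sci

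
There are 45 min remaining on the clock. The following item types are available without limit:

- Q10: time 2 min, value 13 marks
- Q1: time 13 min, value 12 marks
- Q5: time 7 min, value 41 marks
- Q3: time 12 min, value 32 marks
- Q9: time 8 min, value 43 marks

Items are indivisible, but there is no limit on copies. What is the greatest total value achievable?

Best value-per-unit is Q10 at 13/2; filling with it alone gives 22×13 = 286.
Optimal mix: 19×Q10 + 1×Q5 → time 45, value 288.

288 marks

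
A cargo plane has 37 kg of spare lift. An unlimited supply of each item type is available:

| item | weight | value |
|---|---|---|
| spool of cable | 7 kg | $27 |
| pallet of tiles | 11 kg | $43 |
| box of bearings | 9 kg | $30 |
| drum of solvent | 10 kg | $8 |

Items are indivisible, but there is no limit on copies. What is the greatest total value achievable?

$140

Best value-per-unit is pallet of tiles at 43/11; filling with it alone gives 3×43 = 129.
Optimal mix: 2×spool of cable + 2×pallet of tiles → weight 36, value 140.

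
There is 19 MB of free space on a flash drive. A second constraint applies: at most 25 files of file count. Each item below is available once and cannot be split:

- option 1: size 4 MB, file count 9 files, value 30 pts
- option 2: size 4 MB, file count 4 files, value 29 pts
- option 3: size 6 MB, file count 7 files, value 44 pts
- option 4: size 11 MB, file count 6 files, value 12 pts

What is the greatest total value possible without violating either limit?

103 pts

Feasible sets respecting both limits:
- option 1+option 2+option 3: size 14, file count 20, value 103
- option 1+option 3: size 10, file count 16, value 74
- option 2+option 3: size 10, file count 11, value 73
Best: 103 pts.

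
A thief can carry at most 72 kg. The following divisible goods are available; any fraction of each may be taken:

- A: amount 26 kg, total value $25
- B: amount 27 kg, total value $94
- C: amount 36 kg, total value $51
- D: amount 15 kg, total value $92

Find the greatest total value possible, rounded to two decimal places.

228.50

Take in order of value per unit:
- D (92/15 per unit): all 15 → value 92, running total 92.00
- B (94/27 per unit): all 27 → value 94, running total 186.00
- C (51/36 per unit): 30 of 36 → value 30×51/36 = 42.5000, running total 228.50
Total 228.50.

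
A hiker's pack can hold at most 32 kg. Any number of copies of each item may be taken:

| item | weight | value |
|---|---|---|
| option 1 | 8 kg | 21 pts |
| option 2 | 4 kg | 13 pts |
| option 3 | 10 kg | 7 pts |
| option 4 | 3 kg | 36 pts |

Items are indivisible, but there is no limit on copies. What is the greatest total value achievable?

Best value-per-unit is option 4 at 36/3, and filling with it alone uses weight 10×3=30. No mix of the others beats 10×36 = 360.

360 pts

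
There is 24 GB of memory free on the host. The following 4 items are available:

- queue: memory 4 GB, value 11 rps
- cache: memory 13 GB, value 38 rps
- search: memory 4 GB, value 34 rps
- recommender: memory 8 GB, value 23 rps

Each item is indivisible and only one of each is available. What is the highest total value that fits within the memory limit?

This is a 0/1 knapsack; check combinations near the capacity.
- queue+cache+search: memory 4+13+4=21, value 11+38+34=83
- cache+search: memory 13+4=17, value 38+34=72
- queue+search+recommender: memory 4+4+8=16, value 11+34+23=68
- cache+recommender: memory 13+8=21, value 38+23=61
- search+recommender: memory 4+8=12, value 34+23=57
Best: 83 rps.

83 rps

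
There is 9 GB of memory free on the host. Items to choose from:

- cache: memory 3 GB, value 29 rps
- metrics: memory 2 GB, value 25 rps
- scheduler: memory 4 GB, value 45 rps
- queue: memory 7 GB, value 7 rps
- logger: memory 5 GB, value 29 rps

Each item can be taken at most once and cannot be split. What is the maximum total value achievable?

99 rps

Check high-value combinations within 9 GB:
- cache+metrics+scheduler: memory 3+2+4=9, value 29+25+45=99
- cache+scheduler: memory 3+4=7, value 29+45=74
- scheduler+logger: memory 4+5=9, value 45+29=74
- metrics+scheduler: memory 2+4=6, value 25+45=70
Best: 99 rps.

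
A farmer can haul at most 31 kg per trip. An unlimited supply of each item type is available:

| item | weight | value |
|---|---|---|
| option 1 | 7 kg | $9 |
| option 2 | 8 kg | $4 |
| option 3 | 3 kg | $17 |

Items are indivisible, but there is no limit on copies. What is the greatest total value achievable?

Best value-per-unit is option 3 at 17/3, and filling with it alone uses weight 10×3=30. No mix of the others beats 10×17 = 170.

$170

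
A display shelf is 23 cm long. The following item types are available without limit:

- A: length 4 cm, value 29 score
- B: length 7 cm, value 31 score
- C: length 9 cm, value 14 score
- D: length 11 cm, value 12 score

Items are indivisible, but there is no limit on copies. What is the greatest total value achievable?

147 score

Best value-per-unit is A at 29/4; filling with it alone gives 5×29 = 145.
Optimal mix: 4×A + 1×B → length 23, value 147.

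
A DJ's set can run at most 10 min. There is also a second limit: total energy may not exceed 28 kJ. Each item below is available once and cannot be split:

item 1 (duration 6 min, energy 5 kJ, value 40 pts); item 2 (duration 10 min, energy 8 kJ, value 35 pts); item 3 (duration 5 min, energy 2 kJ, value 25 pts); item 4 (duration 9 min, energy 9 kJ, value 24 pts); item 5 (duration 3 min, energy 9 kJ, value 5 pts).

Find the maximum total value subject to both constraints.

45 pts

Feasible sets respecting both limits:
- item 1+item 5: duration 9, energy 14, value 45
- item 1: duration 6, energy 5, value 40
- item 2: duration 10, energy 8, value 35
- item 3+item 5: duration 8, energy 11, value 30
Best: 45 pts.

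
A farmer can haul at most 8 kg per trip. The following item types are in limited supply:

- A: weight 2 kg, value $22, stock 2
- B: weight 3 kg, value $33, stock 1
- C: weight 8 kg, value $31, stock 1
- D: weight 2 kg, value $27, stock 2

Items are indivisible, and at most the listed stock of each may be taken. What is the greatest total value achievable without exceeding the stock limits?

Best selections within weight 8 and stock limits:
- 2×A + 2×D: weight 8, value 98
- 1×B + 2×D: weight 7, value 87
- 1×A + 1×B + 1×D: weight 7, value 82
Best: $98.

$98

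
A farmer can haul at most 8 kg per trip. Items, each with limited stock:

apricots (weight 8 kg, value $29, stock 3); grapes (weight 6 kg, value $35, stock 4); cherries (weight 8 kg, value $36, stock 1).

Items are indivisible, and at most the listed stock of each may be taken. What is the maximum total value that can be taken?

$36

Top feasible selections:
- 1×cherries: weight 8, value 36
- 1×grapes: weight 6, value 35
- 1×apricots: weight 8, value 29
Best: $36.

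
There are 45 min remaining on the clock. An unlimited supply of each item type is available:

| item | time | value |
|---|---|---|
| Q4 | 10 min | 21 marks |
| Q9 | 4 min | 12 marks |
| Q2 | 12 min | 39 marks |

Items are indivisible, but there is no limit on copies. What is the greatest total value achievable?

Best value-per-unit is Q2 at 39/12; filling with it alone gives 3×39 = 117.
Optimal mix: 2×Q9 + 3×Q2 → time 44, value 141.

141 marks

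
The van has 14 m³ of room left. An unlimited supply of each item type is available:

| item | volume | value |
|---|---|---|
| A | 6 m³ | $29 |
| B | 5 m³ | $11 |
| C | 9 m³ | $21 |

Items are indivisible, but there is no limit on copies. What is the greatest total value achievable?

$58

Best value-per-unit is A at 29/6, and filling with it alone uses volume 2×6=12. No mix of the others beats 2×29 = 58.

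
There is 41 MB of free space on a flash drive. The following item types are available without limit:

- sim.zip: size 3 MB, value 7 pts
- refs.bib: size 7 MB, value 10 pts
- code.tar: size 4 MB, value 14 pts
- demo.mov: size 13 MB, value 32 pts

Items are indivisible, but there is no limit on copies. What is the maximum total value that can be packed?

140 pts

Best value-per-unit is code.tar at 14/4, and filling with it alone uses size 10×4=40. No mix of the others beats 10×14 = 140.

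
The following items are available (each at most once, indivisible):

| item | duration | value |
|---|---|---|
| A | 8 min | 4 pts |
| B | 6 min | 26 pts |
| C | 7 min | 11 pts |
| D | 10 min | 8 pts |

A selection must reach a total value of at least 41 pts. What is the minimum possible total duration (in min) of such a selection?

21

Subsets with value ≥ 41, sorted by total duration:
- A+B+C: duration 21, value 41
- B+C+D: duration 23, value 45
Minimum duration: 21 min.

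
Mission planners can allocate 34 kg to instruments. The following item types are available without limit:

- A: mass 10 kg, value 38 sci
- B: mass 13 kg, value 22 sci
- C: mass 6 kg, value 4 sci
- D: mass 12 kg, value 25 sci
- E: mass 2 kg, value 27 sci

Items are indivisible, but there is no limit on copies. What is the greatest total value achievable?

459 sci

Best value-per-unit is E at 27/2, and filling with it alone uses mass 17×2=34. No mix of the others beats 17×27 = 459.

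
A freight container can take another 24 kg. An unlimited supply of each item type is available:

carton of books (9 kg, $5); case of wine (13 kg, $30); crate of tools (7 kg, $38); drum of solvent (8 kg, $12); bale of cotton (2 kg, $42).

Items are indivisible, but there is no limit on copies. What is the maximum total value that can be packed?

$504

Best value-per-unit is bale of cotton at 42/2, and filling with it alone uses weight 12×2=24. No mix of the others beats 12×42 = 504.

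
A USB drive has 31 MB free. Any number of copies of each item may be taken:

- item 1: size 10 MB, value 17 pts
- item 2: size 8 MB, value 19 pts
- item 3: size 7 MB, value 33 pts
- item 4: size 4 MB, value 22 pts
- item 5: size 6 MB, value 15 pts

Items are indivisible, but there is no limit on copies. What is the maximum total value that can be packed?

165 pts

Best value-per-unit is item 4 at 22/4; filling with it alone gives 7×22 = 154.
Optimal mix: 1×item 3 + 6×item 4 → size 31, value 165.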